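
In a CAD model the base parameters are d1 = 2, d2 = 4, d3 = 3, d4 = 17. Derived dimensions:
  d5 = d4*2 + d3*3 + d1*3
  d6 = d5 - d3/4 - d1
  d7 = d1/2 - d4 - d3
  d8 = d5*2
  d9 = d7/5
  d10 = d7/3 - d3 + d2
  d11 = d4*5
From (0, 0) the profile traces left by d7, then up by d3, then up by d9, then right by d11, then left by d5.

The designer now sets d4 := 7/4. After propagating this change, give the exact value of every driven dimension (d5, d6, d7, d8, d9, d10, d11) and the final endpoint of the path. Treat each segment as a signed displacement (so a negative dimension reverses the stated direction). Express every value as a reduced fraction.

d5 = 37/2
d6 = 63/4
d7 = -15/4
d8 = 37
d9 = -3/4
d10 = -1/4
d11 = 35/4
endpoint = (-6, 9/4)

Apply edit: d4 := 7/4
  d5 = d4*2 + d3*3 + d1*3 = 37/2
  d6 = d5 - d3/4 - d1 = 63/4
  d7 = d1/2 - d4 - d3 = -15/4
  d8 = d5*2 = 37
  d9 = d7/5 = -3/4
  d10 = d7/3 - d3 + d2 = -1/4
  d11 = d4*5 = 35/4
Walk from origin (0, 0):
  seg 1: left by d7 = -15/4 → (15/4, 0)
  seg 2: up by d3 = 3 → (15/4, 3)
  seg 3: up by d9 = -3/4 → (15/4, 9/4)
  seg 4: right by d11 = 35/4 → (25/2, 9/4)
  seg 5: left by d5 = 37/2 → (-6, 9/4)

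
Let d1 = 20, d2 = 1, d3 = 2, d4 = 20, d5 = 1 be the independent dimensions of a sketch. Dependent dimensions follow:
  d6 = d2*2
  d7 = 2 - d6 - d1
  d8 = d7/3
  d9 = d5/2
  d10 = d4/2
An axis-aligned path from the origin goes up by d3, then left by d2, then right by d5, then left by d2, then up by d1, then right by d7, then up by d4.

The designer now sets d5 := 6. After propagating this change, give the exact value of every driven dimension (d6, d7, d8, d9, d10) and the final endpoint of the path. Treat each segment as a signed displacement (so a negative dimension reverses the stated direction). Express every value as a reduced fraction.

Apply edit: d5 := 6
  d6 = d2*2 = 2
  d7 = 2 - d6 - d1 = -20
  d8 = d7/3 = -20/3
  d9 = d5/2 = 3
  d10 = d4/2 = 10
Walk from origin (0, 0):
  seg 1: up by d3 = 2 → (0, 2)
  seg 2: left by d2 = 1 → (-1, 2)
  seg 3: right by d5 = 6 → (5, 2)
  seg 4: left by d2 = 1 → (4, 2)
  seg 5: up by d1 = 20 → (4, 22)
  seg 6: right by d7 = -20 → (-16, 22)
  seg 7: up by d4 = 20 → (-16, 42)

d6 = 2
d7 = -20
d8 = -20/3
d9 = 3
d10 = 10
endpoint = (-16, 42)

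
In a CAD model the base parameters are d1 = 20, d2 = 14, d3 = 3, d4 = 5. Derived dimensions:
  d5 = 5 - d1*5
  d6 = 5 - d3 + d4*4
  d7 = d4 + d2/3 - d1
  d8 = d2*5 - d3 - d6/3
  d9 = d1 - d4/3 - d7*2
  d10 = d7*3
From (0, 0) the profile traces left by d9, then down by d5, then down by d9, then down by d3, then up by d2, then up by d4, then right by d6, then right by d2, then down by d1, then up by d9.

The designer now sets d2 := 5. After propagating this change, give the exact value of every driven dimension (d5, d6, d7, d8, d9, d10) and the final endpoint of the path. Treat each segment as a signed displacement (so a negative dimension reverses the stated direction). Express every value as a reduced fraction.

d5 = -95
d6 = 22
d7 = -40/3
d8 = 44/3
d9 = 45
d10 = -40
endpoint = (-18, 82)

Apply edit: d2 := 5
  d5 = 5 - d1*5 = -95
  d6 = 5 - d3 + d4*4 = 22
  d7 = d4 + d2/3 - d1 = -40/3
  d8 = d2*5 - d3 - d6/3 = 44/3
  d9 = d1 - d4/3 - d7*2 = 45
  d10 = d7*3 = -40
Walk from origin (0, 0):
  seg 1: left by d9 = 45 → (-45, 0)
  seg 2: down by d5 = -95 → (-45, 95)
  seg 3: down by d9 = 45 → (-45, 50)
  seg 4: down by d3 = 3 → (-45, 47)
  seg 5: up by d2 = 5 → (-45, 52)
  seg 6: up by d4 = 5 → (-45, 57)
  seg 7: right by d6 = 22 → (-23, 57)
  seg 8: right by d2 = 5 → (-18, 57)
  seg 9: down by d1 = 20 → (-18, 37)
  seg 10: up by d9 = 45 → (-18, 82)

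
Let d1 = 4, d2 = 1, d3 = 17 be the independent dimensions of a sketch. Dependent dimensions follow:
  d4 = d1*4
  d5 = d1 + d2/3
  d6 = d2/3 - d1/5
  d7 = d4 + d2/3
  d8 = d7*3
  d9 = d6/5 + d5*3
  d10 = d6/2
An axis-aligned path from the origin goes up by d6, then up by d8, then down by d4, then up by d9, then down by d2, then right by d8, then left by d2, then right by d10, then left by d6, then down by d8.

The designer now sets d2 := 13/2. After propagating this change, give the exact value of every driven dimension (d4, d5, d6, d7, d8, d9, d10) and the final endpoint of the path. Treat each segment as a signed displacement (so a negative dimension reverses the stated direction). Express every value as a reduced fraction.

d4 = 16
d5 = 37/6
d6 = 41/30
d7 = 109/6
d8 = 109/2
d9 = 1408/75
d10 = 41/60
endpoint = (2839/60, -59/25)

Apply edit: d2 := 13/2
  d4 = d1*4 = 16
  d5 = d1 + d2/3 = 37/6
  d6 = d2/3 - d1/5 = 41/30
  d7 = d4 + d2/3 = 109/6
  d8 = d7*3 = 109/2
  d9 = d6/5 + d5*3 = 1408/75
  d10 = d6/2 = 41/60
Walk from origin (0, 0):
  seg 1: up by d6 = 41/30 → (0, 41/30)
  seg 2: up by d8 = 109/2 → (0, 838/15)
  seg 3: down by d4 = 16 → (0, 598/15)
  seg 4: up by d9 = 1408/75 → (0, 1466/25)
  seg 5: down by d2 = 13/2 → (0, 2607/50)
  seg 6: right by d8 = 109/2 → (109/2, 2607/50)
  seg 7: left by d2 = 13/2 → (48, 2607/50)
  seg 8: right by d10 = 41/60 → (2921/60, 2607/50)
  seg 9: left by d6 = 41/30 → (2839/60, 2607/50)
  seg 10: down by d8 = 109/2 → (2839/60, -59/25)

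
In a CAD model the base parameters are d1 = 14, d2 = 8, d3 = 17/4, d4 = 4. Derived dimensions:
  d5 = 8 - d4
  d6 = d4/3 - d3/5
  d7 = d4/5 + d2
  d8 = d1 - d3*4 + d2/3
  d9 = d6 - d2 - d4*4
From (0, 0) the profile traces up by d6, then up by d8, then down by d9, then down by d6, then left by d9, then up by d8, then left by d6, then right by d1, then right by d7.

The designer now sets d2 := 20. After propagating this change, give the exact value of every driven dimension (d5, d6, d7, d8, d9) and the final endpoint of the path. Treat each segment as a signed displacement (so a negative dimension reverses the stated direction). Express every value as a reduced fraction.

Apply edit: d2 := 20
  d5 = 8 - d4 = 4
  d6 = d4/3 - d3/5 = 29/60
  d7 = d4/5 + d2 = 104/5
  d8 = d1 - d3*4 + d2/3 = 11/3
  d9 = d6 - d2 - d4*4 = -2131/60
Walk from origin (0, 0):
  seg 1: up by d6 = 29/60 → (0, 29/60)
  seg 2: up by d8 = 11/3 → (0, 83/20)
  seg 3: down by d9 = -2131/60 → (0, 119/3)
  seg 4: down by d6 = 29/60 → (0, 2351/60)
  seg 5: left by d9 = -2131/60 → (2131/60, 2351/60)
  seg 6: up by d8 = 11/3 → (2131/60, 857/20)
  seg 7: left by d6 = 29/60 → (1051/30, 857/20)
  seg 8: right by d1 = 14 → (1471/30, 857/20)
  seg 9: right by d7 = 104/5 → (419/6, 857/20)

d5 = 4
d6 = 29/60
d7 = 104/5
d8 = 11/3
d9 = -2131/60
endpoint = (419/6, 857/20)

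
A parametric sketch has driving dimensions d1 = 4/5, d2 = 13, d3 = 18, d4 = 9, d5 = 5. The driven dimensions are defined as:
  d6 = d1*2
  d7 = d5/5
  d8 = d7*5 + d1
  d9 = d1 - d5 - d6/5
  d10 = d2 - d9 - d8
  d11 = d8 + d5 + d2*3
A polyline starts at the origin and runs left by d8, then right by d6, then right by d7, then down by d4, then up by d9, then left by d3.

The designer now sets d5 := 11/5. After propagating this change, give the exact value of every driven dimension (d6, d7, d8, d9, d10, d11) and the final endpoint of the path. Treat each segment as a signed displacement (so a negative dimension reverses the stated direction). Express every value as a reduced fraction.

d6 = 8/5
d7 = 11/25
d8 = 3
d9 = -43/25
d10 = 293/25
d11 = 221/5
endpoint = (-474/25, -268/25)

Apply edit: d5 := 11/5
  d6 = d1*2 = 8/5
  d7 = d5/5 = 11/25
  d8 = d7*5 + d1 = 3
  d9 = d1 - d5 - d6/5 = -43/25
  d10 = d2 - d9 - d8 = 293/25
  d11 = d8 + d5 + d2*3 = 221/5
Walk from origin (0, 0):
  seg 1: left by d8 = 3 → (-3, 0)
  seg 2: right by d6 = 8/5 → (-7/5, 0)
  seg 3: right by d7 = 11/25 → (-24/25, 0)
  seg 4: down by d4 = 9 → (-24/25, -9)
  seg 5: up by d9 = -43/25 → (-24/25, -268/25)
  seg 6: left by d3 = 18 → (-474/25, -268/25)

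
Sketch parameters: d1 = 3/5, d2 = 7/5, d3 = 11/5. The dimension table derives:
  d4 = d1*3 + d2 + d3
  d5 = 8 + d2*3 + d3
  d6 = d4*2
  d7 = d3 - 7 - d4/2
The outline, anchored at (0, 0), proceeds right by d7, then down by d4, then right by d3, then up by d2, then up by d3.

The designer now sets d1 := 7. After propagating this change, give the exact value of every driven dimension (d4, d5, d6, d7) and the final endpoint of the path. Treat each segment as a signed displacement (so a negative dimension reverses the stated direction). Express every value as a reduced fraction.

d4 = 123/5
d5 = 72/5
d6 = 246/5
d7 = -171/10
endpoint = (-149/10, -21)

Apply edit: d1 := 7
  d4 = d1*3 + d2 + d3 = 123/5
  d5 = 8 + d2*3 + d3 = 72/5
  d6 = d4*2 = 246/5
  d7 = d3 - 7 - d4/2 = -171/10
Walk from origin (0, 0):
  seg 1: right by d7 = -171/10 → (-171/10, 0)
  seg 2: down by d4 = 123/5 → (-171/10, -123/5)
  seg 3: right by d3 = 11/5 → (-149/10, -123/5)
  seg 4: up by d2 = 7/5 → (-149/10, -116/5)
  seg 5: up by d3 = 11/5 → (-149/10, -21)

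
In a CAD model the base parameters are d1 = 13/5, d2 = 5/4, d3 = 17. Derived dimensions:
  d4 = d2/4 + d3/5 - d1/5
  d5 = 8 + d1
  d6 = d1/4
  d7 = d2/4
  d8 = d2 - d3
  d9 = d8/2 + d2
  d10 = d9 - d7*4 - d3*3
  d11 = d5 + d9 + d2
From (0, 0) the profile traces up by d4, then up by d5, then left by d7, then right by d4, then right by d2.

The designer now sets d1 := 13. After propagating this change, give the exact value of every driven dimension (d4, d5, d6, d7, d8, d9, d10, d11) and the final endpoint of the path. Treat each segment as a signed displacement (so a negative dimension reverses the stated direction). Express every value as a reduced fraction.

Apply edit: d1 := 13
  d4 = d2/4 + d3/5 - d1/5 = 89/80
  d5 = 8 + d1 = 21
  d6 = d1/4 = 13/4
  d7 = d2/4 = 5/16
  d8 = d2 - d3 = -63/4
  d9 = d8/2 + d2 = -53/8
  d10 = d9 - d7*4 - d3*3 = -471/8
  d11 = d5 + d9 + d2 = 125/8
Walk from origin (0, 0):
  seg 1: up by d4 = 89/80 → (0, 89/80)
  seg 2: up by d5 = 21 → (0, 1769/80)
  seg 3: left by d7 = 5/16 → (-5/16, 1769/80)
  seg 4: right by d4 = 89/80 → (4/5, 1769/80)
  seg 5: right by d2 = 5/4 → (41/20, 1769/80)

d4 = 89/80
d5 = 21
d6 = 13/4
d7 = 5/16
d8 = -63/4
d9 = -53/8
d10 = -471/8
d11 = 125/8
endpoint = (41/20, 1769/80)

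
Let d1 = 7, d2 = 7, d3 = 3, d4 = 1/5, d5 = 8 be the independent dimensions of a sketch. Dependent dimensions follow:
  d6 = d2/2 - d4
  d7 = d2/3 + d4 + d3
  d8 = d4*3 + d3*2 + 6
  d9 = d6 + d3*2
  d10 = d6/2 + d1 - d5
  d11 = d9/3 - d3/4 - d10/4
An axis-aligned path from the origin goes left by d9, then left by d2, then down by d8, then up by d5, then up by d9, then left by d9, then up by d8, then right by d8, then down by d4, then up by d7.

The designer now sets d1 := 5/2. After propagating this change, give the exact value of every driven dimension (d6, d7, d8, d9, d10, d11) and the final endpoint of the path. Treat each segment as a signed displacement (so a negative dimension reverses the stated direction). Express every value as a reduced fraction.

Apply edit: d1 := 5/2
  d6 = d2/2 - d4 = 33/10
  d7 = d2/3 + d4 + d3 = 83/15
  d8 = d4*3 + d3*2 + 6 = 63/5
  d9 = d6 + d3*2 = 93/10
  d10 = d6/2 + d1 - d5 = -77/20
  d11 = d9/3 - d3/4 - d10/4 = 53/16
Walk from origin (0, 0):
  seg 1: left by d9 = 93/10 → (-93/10, 0)
  seg 2: left by d2 = 7 → (-163/10, 0)
  seg 3: down by d8 = 63/5 → (-163/10, -63/5)
  seg 4: up by d5 = 8 → (-163/10, -23/5)
  seg 5: up by d9 = 93/10 → (-163/10, 47/10)
  seg 6: left by d9 = 93/10 → (-128/5, 47/10)
  seg 7: up by d8 = 63/5 → (-128/5, 173/10)
  seg 8: right by d8 = 63/5 → (-13, 173/10)
  seg 9: down by d4 = 1/5 → (-13, 171/10)
  seg 10: up by d7 = 83/15 → (-13, 679/30)

d6 = 33/10
d7 = 83/15
d8 = 63/5
d9 = 93/10
d10 = -77/20
d11 = 53/16
endpoint = (-13, 679/30)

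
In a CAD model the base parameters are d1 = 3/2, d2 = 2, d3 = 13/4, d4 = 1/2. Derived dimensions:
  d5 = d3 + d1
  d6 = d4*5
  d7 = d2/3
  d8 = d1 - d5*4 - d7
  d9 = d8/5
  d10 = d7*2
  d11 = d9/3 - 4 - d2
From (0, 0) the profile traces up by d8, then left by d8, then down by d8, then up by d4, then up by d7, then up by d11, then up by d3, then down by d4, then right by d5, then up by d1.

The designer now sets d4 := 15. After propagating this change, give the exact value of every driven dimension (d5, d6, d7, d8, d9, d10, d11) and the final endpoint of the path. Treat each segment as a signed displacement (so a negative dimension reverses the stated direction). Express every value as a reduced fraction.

Apply edit: d4 := 15
  d5 = d3 + d1 = 19/4
  d6 = d4*5 = 75
  d7 = d2/3 = 2/3
  d8 = d1 - d5*4 - d7 = -109/6
  d9 = d8/5 = -109/30
  d10 = d7*2 = 4/3
  d11 = d9/3 - 4 - d2 = -649/90
Walk from origin (0, 0):
  seg 1: up by d8 = -109/6 → (0, -109/6)
  seg 2: left by d8 = -109/6 → (109/6, -109/6)
  seg 3: down by d8 = -109/6 → (109/6, 0)
  seg 4: up by d4 = 15 → (109/6, 15)
  seg 5: up by d7 = 2/3 → (109/6, 47/3)
  seg 6: up by d11 = -649/90 → (109/6, 761/90)
  seg 7: up by d3 = 13/4 → (109/6, 2107/180)
  seg 8: down by d4 = 15 → (109/6, -593/180)
  seg 9: right by d5 = 19/4 → (275/12, -593/180)
  seg 10: up by d1 = 3/2 → (275/12, -323/180)

d5 = 19/4
d6 = 75
d7 = 2/3
d8 = -109/6
d9 = -109/30
d10 = 4/3
d11 = -649/90
endpoint = (275/12, -323/180)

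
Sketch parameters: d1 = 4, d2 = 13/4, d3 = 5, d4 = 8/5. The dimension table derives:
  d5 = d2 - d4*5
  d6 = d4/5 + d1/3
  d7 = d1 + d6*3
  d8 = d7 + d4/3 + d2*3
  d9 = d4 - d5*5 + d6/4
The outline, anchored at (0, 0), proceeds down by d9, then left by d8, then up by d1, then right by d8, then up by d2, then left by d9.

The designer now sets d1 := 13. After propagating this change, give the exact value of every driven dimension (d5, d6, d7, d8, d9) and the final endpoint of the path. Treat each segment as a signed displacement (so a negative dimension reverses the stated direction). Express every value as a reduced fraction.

d5 = -19/4
d6 = 349/75
d7 = 674/25
d8 = 11173/300
d9 = 3977/150
endpoint = (-3977/150, -3079/300)

Apply edit: d1 := 13
  d5 = d2 - d4*5 = -19/4
  d6 = d4/5 + d1/3 = 349/75
  d7 = d1 + d6*3 = 674/25
  d8 = d7 + d4/3 + d2*3 = 11173/300
  d9 = d4 - d5*5 + d6/4 = 3977/150
Walk from origin (0, 0):
  seg 1: down by d9 = 3977/150 → (0, -3977/150)
  seg 2: left by d8 = 11173/300 → (-11173/300, -3977/150)
  seg 3: up by d1 = 13 → (-11173/300, -2027/150)
  seg 4: right by d8 = 11173/300 → (0, -2027/150)
  seg 5: up by d2 = 13/4 → (0, -3079/300)
  seg 6: left by d9 = 3977/150 → (-3977/150, -3079/300)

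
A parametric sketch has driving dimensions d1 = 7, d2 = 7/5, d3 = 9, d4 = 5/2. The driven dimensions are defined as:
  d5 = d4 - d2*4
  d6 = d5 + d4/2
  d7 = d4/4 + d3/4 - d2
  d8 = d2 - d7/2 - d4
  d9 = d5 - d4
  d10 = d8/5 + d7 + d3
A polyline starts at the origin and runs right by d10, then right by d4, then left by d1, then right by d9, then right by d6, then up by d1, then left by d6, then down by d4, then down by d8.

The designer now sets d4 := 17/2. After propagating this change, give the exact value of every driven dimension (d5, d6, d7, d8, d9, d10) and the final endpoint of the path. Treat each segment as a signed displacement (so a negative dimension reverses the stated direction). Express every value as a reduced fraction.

d5 = 29/10
d6 = 143/20
d7 = 119/40
d8 = -687/80
d9 = -28/5
d10 = 4103/400
endpoint = (2463/400, 567/80)

Apply edit: d4 := 17/2
  d5 = d4 - d2*4 = 29/10
  d6 = d5 + d4/2 = 143/20
  d7 = d4/4 + d3/4 - d2 = 119/40
  d8 = d2 - d7/2 - d4 = -687/80
  d9 = d5 - d4 = -28/5
  d10 = d8/5 + d7 + d3 = 4103/400
Walk from origin (0, 0):
  seg 1: right by d10 = 4103/400 → (4103/400, 0)
  seg 2: right by d4 = 17/2 → (7503/400, 0)
  seg 3: left by d1 = 7 → (4703/400, 0)
  seg 4: right by d9 = -28/5 → (2463/400, 0)
  seg 5: right by d6 = 143/20 → (5323/400, 0)
  seg 6: up by d1 = 7 → (5323/400, 7)
  seg 7: left by d6 = 143/20 → (2463/400, 7)
  seg 8: down by d4 = 17/2 → (2463/400, -3/2)
  seg 9: down by d8 = -687/80 → (2463/400, 567/80)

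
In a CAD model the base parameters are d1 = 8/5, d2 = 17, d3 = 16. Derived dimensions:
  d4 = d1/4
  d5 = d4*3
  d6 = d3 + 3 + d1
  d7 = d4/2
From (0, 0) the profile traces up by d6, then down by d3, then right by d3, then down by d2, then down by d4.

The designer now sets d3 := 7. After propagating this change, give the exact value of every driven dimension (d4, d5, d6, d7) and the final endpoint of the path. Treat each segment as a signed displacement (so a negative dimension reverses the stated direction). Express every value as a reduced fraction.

d4 = 2/5
d5 = 6/5
d6 = 58/5
d7 = 1/5
endpoint = (7, -64/5)

Apply edit: d3 := 7
  d4 = d1/4 = 2/5
  d5 = d4*3 = 6/5
  d6 = d3 + 3 + d1 = 58/5
  d7 = d4/2 = 1/5
Walk from origin (0, 0):
  seg 1: up by d6 = 58/5 → (0, 58/5)
  seg 2: down by d3 = 7 → (0, 23/5)
  seg 3: right by d3 = 7 → (7, 23/5)
  seg 4: down by d2 = 17 → (7, -62/5)
  seg 5: down by d4 = 2/5 → (7, -64/5)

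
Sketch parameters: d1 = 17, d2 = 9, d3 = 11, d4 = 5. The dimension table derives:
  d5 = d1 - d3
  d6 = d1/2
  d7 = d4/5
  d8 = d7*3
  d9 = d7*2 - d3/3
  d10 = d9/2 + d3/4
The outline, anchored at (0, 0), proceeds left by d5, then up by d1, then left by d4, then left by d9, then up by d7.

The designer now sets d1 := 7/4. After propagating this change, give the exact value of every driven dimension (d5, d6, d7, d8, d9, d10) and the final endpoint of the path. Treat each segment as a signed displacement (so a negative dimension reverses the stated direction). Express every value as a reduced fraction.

Apply edit: d1 := 7/4
  d5 = d1 - d3 = -37/4
  d6 = d1/2 = 7/8
  d7 = d4/5 = 1
  d8 = d7*3 = 3
  d9 = d7*2 - d3/3 = -5/3
  d10 = d9/2 + d3/4 = 23/12
Walk from origin (0, 0):
  seg 1: left by d5 = -37/4 → (37/4, 0)
  seg 2: up by d1 = 7/4 → (37/4, 7/4)
  seg 3: left by d4 = 5 → (17/4, 7/4)
  seg 4: left by d9 = -5/3 → (71/12, 7/4)
  seg 5: up by d7 = 1 → (71/12, 11/4)

d5 = -37/4
d6 = 7/8
d7 = 1
d8 = 3
d9 = -5/3
d10 = 23/12
endpoint = (71/12, 11/4)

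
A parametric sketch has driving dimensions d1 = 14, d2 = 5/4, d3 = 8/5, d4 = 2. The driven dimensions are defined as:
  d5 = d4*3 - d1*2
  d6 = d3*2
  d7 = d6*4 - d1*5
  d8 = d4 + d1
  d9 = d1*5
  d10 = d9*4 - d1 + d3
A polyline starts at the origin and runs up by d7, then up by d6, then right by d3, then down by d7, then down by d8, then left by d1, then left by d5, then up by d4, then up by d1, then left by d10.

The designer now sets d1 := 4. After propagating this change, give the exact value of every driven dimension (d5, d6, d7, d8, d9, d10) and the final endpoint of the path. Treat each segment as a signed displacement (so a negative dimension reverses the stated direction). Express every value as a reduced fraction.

d5 = -2
d6 = 16/5
d7 = -36/5
d8 = 6
d9 = 20
d10 = 388/5
endpoint = (-78, 16/5)

Apply edit: d1 := 4
  d5 = d4*3 - d1*2 = -2
  d6 = d3*2 = 16/5
  d7 = d6*4 - d1*5 = -36/5
  d8 = d4 + d1 = 6
  d9 = d1*5 = 20
  d10 = d9*4 - d1 + d3 = 388/5
Walk from origin (0, 0):
  seg 1: up by d7 = -36/5 → (0, -36/5)
  seg 2: up by d6 = 16/5 → (0, -4)
  seg 3: right by d3 = 8/5 → (8/5, -4)
  seg 4: down by d7 = -36/5 → (8/5, 16/5)
  seg 5: down by d8 = 6 → (8/5, -14/5)
  seg 6: left by d1 = 4 → (-12/5, -14/5)
  seg 7: left by d5 = -2 → (-2/5, -14/5)
  seg 8: up by d4 = 2 → (-2/5, -4/5)
  seg 9: up by d1 = 4 → (-2/5, 16/5)
  seg 10: left by d10 = 388/5 → (-78, 16/5)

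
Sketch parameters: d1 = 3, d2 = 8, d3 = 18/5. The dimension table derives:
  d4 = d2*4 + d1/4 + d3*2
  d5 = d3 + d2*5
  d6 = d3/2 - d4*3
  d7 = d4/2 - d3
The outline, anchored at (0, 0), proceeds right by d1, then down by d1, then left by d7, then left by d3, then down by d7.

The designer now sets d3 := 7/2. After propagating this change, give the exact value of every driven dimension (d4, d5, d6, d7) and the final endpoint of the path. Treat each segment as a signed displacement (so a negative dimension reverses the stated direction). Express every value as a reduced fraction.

Apply edit: d3 := 7/2
  d4 = d2*4 + d1/4 + d3*2 = 159/4
  d5 = d3 + d2*5 = 87/2
  d6 = d3/2 - d4*3 = -235/2
  d7 = d4/2 - d3 = 131/8
Walk from origin (0, 0):
  seg 1: right by d1 = 3 → (3, 0)
  seg 2: down by d1 = 3 → (3, -3)
  seg 3: left by d7 = 131/8 → (-107/8, -3)
  seg 4: left by d3 = 7/2 → (-135/8, -3)
  seg 5: down by d7 = 131/8 → (-135/8, -155/8)

d4 = 159/4
d5 = 87/2
d6 = -235/2
d7 = 131/8
endpoint = (-135/8, -155/8)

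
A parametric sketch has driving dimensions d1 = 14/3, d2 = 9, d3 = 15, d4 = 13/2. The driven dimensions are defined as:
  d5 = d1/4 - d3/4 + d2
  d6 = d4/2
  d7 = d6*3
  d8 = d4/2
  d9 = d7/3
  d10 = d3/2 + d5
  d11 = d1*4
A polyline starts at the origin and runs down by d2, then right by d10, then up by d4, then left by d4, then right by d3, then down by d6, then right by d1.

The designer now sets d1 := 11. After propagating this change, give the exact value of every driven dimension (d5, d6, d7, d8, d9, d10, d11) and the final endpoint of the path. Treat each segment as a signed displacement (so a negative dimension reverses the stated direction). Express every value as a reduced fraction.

d5 = 8
d6 = 13/4
d7 = 39/4
d8 = 13/4
d9 = 13/4
d10 = 31/2
d11 = 44
endpoint = (35, -23/4)

Apply edit: d1 := 11
  d5 = d1/4 - d3/4 + d2 = 8
  d6 = d4/2 = 13/4
  d7 = d6*3 = 39/4
  d8 = d4/2 = 13/4
  d9 = d7/3 = 13/4
  d10 = d3/2 + d5 = 31/2
  d11 = d1*4 = 44
Walk from origin (0, 0):
  seg 1: down by d2 = 9 → (0, -9)
  seg 2: right by d10 = 31/2 → (31/2, -9)
  seg 3: up by d4 = 13/2 → (31/2, -5/2)
  seg 4: left by d4 = 13/2 → (9, -5/2)
  seg 5: right by d3 = 15 → (24, -5/2)
  seg 6: down by d6 = 13/4 → (24, -23/4)
  seg 7: right by d1 = 11 → (35, -23/4)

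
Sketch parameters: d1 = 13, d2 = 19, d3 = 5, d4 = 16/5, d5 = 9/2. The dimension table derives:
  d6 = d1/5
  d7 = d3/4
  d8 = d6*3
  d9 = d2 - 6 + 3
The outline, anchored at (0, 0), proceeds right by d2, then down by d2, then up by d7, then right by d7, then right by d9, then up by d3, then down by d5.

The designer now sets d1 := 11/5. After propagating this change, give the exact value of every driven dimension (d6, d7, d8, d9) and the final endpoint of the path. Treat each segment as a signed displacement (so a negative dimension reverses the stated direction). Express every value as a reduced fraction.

Apply edit: d1 := 11/5
  d6 = d1/5 = 11/25
  d7 = d3/4 = 5/4
  d8 = d6*3 = 33/25
  d9 = d2 - 6 + 3 = 16
Walk from origin (0, 0):
  seg 1: right by d2 = 19 → (19, 0)
  seg 2: down by d2 = 19 → (19, -19)
  seg 3: up by d7 = 5/4 → (19, -71/4)
  seg 4: right by d7 = 5/4 → (81/4, -71/4)
  seg 5: right by d9 = 16 → (145/4, -71/4)
  seg 6: up by d3 = 5 → (145/4, -51/4)
  seg 7: down by d5 = 9/2 → (145/4, -69/4)

d6 = 11/25
d7 = 5/4
d8 = 33/25
d9 = 16
endpoint = (145/4, -69/4)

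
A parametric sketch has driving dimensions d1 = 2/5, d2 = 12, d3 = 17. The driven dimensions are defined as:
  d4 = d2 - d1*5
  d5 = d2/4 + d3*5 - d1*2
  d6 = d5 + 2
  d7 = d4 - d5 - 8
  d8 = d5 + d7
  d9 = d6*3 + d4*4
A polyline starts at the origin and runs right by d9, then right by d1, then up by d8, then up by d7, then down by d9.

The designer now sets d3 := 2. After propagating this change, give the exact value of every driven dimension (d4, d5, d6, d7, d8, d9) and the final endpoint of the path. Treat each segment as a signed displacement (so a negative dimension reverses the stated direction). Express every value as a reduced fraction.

d4 = 10
d5 = 61/5
d6 = 71/5
d7 = -51/5
d8 = 2
d9 = 413/5
endpoint = (83, -454/5)

Apply edit: d3 := 2
  d4 = d2 - d1*5 = 10
  d5 = d2/4 + d3*5 - d1*2 = 61/5
  d6 = d5 + 2 = 71/5
  d7 = d4 - d5 - 8 = -51/5
  d8 = d5 + d7 = 2
  d9 = d6*3 + d4*4 = 413/5
Walk from origin (0, 0):
  seg 1: right by d9 = 413/5 → (413/5, 0)
  seg 2: right by d1 = 2/5 → (83, 0)
  seg 3: up by d8 = 2 → (83, 2)
  seg 4: up by d7 = -51/5 → (83, -41/5)
  seg 5: down by d9 = 413/5 → (83, -454/5)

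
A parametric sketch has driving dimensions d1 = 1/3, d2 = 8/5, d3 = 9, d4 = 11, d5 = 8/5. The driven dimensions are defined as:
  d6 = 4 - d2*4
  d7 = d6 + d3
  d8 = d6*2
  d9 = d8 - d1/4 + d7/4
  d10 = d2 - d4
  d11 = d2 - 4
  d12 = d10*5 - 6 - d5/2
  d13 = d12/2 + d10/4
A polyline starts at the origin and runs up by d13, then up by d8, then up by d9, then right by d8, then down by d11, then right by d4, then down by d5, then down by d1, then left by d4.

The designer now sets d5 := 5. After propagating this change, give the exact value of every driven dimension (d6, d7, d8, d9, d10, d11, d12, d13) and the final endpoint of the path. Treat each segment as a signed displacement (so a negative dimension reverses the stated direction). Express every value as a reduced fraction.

d6 = -12/5
d7 = 33/5
d8 = -24/5
d9 = -97/30
d10 = -47/5
d11 = -12/5
d12 = -111/2
d13 = -301/10
endpoint = (-24/5, -616/15)

Apply edit: d5 := 5
  d6 = 4 - d2*4 = -12/5
  d7 = d6 + d3 = 33/5
  d8 = d6*2 = -24/5
  d9 = d8 - d1/4 + d7/4 = -97/30
  d10 = d2 - d4 = -47/5
  d11 = d2 - 4 = -12/5
  d12 = d10*5 - 6 - d5/2 = -111/2
  d13 = d12/2 + d10/4 = -301/10
Walk from origin (0, 0):
  seg 1: up by d13 = -301/10 → (0, -301/10)
  seg 2: up by d8 = -24/5 → (0, -349/10)
  seg 3: up by d9 = -97/30 → (0, -572/15)
  seg 4: right by d8 = -24/5 → (-24/5, -572/15)
  seg 5: down by d11 = -12/5 → (-24/5, -536/15)
  seg 6: right by d4 = 11 → (31/5, -536/15)
  seg 7: down by d5 = 5 → (31/5, -611/15)
  seg 8: down by d1 = 1/3 → (31/5, -616/15)
  seg 9: left by d4 = 11 → (-24/5, -616/15)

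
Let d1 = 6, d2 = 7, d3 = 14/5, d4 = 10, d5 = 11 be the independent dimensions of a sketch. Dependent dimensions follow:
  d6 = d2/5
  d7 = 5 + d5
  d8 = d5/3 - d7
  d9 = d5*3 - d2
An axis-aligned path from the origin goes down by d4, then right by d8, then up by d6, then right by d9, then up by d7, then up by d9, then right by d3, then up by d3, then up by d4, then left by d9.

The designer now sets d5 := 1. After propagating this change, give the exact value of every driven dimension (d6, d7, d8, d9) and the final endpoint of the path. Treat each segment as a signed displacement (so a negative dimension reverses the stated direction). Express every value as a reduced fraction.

d6 = 7/5
d7 = 6
d8 = -17/3
d9 = -4
endpoint = (-43/15, 31/5)

Apply edit: d5 := 1
  d6 = d2/5 = 7/5
  d7 = 5 + d5 = 6
  d8 = d5/3 - d7 = -17/3
  d9 = d5*3 - d2 = -4
Walk from origin (0, 0):
  seg 1: down by d4 = 10 → (0, -10)
  seg 2: right by d8 = -17/3 → (-17/3, -10)
  seg 3: up by d6 = 7/5 → (-17/3, -43/5)
  seg 4: right by d9 = -4 → (-29/3, -43/5)
  seg 5: up by d7 = 6 → (-29/3, -13/5)
  seg 6: up by d9 = -4 → (-29/3, -33/5)
  seg 7: right by d3 = 14/5 → (-103/15, -33/5)
  seg 8: up by d3 = 14/5 → (-103/15, -19/5)
  seg 9: up by d4 = 10 → (-103/15, 31/5)
  seg 10: left by d9 = -4 → (-43/15, 31/5)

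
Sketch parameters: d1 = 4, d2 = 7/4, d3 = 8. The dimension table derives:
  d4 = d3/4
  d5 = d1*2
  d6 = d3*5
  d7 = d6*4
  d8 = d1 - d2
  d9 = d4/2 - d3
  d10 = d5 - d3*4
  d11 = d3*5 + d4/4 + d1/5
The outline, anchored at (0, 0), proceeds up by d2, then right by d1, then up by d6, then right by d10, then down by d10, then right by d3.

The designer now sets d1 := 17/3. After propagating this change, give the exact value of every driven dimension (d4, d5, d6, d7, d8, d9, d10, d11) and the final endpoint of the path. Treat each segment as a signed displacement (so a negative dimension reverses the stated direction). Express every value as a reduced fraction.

Apply edit: d1 := 17/3
  d4 = d3/4 = 2
  d5 = d1*2 = 34/3
  d6 = d3*5 = 40
  d7 = d6*4 = 160
  d8 = d1 - d2 = 47/12
  d9 = d4/2 - d3 = -7
  d10 = d5 - d3*4 = -62/3
  d11 = d3*5 + d4/4 + d1/5 = 1249/30
Walk from origin (0, 0):
  seg 1: up by d2 = 7/4 → (0, 7/4)
  seg 2: right by d1 = 17/3 → (17/3, 7/4)
  seg 3: up by d6 = 40 → (17/3, 167/4)
  seg 4: right by d10 = -62/3 → (-15, 167/4)
  seg 5: down by d10 = -62/3 → (-15, 749/12)
  seg 6: right by d3 = 8 → (-7, 749/12)

d4 = 2
d5 = 34/3
d6 = 40
d7 = 160
d8 = 47/12
d9 = -7
d10 = -62/3
d11 = 1249/30
endpoint = (-7, 749/12)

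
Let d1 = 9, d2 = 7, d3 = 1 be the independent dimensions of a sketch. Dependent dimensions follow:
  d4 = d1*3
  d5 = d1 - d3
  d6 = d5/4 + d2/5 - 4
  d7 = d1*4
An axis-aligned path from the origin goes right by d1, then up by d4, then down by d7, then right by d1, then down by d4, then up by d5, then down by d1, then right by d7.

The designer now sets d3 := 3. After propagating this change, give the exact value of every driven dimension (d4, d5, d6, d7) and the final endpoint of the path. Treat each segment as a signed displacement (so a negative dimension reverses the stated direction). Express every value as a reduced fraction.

d4 = 27
d5 = 6
d6 = -11/10
d7 = 36
endpoint = (54, -39)

Apply edit: d3 := 3
  d4 = d1*3 = 27
  d5 = d1 - d3 = 6
  d6 = d5/4 + d2/5 - 4 = -11/10
  d7 = d1*4 = 36
Walk from origin (0, 0):
  seg 1: right by d1 = 9 → (9, 0)
  seg 2: up by d4 = 27 → (9, 27)
  seg 3: down by d7 = 36 → (9, -9)
  seg 4: right by d1 = 9 → (18, -9)
  seg 5: down by d4 = 27 → (18, -36)
  seg 6: up by d5 = 6 → (18, -30)
  seg 7: down by d1 = 9 → (18, -39)
  seg 8: right by d7 = 36 → (54, -39)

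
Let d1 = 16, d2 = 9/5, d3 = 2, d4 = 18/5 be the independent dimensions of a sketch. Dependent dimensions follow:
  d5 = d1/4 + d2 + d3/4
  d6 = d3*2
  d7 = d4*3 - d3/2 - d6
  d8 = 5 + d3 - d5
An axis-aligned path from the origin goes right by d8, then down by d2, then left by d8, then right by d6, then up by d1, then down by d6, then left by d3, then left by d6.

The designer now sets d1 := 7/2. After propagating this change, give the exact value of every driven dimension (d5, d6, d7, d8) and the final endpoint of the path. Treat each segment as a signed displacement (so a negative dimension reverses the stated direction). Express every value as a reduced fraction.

d5 = 127/40
d6 = 4
d7 = 29/5
d8 = 153/40
endpoint = (-2, -23/10)

Apply edit: d1 := 7/2
  d5 = d1/4 + d2 + d3/4 = 127/40
  d6 = d3*2 = 4
  d7 = d4*3 - d3/2 - d6 = 29/5
  d8 = 5 + d3 - d5 = 153/40
Walk from origin (0, 0):
  seg 1: right by d8 = 153/40 → (153/40, 0)
  seg 2: down by d2 = 9/5 → (153/40, -9/5)
  seg 3: left by d8 = 153/40 → (0, -9/5)
  seg 4: right by d6 = 4 → (4, -9/5)
  seg 5: up by d1 = 7/2 → (4, 17/10)
  seg 6: down by d6 = 4 → (4, -23/10)
  seg 7: left by d3 = 2 → (2, -23/10)
  seg 8: left by d6 = 4 → (-2, -23/10)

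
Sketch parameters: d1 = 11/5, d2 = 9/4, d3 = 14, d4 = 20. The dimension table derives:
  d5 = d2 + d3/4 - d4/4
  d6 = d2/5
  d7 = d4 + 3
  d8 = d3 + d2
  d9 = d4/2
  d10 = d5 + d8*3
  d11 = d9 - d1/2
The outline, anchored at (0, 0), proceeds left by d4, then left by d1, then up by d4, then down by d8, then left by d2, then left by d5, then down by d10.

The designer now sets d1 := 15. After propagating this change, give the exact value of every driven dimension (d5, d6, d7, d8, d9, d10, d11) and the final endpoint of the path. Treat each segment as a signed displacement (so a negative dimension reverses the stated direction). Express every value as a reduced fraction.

d5 = 3/4
d6 = 9/20
d7 = 23
d8 = 65/4
d9 = 10
d10 = 99/2
d11 = 5/2
endpoint = (-38, -183/4)

Apply edit: d1 := 15
  d5 = d2 + d3/4 - d4/4 = 3/4
  d6 = d2/5 = 9/20
  d7 = d4 + 3 = 23
  d8 = d3 + d2 = 65/4
  d9 = d4/2 = 10
  d10 = d5 + d8*3 = 99/2
  d11 = d9 - d1/2 = 5/2
Walk from origin (0, 0):
  seg 1: left by d4 = 20 → (-20, 0)
  seg 2: left by d1 = 15 → (-35, 0)
  seg 3: up by d4 = 20 → (-35, 20)
  seg 4: down by d8 = 65/4 → (-35, 15/4)
  seg 5: left by d2 = 9/4 → (-149/4, 15/4)
  seg 6: left by d5 = 3/4 → (-38, 15/4)
  seg 7: down by d10 = 99/2 → (-38, -183/4)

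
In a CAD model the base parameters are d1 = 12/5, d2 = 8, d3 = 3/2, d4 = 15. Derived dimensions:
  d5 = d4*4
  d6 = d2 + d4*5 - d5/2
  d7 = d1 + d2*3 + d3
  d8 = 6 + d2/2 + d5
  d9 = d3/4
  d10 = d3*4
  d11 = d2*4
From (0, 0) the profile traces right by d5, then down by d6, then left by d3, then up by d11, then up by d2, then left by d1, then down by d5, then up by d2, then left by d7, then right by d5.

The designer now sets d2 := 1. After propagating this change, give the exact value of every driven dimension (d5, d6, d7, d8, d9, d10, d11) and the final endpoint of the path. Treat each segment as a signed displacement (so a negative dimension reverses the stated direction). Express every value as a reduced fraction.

Apply edit: d2 := 1
  d5 = d4*4 = 60
  d6 = d2 + d4*5 - d5/2 = 46
  d7 = d1 + d2*3 + d3 = 69/10
  d8 = 6 + d2/2 + d5 = 133/2
  d9 = d3/4 = 3/8
  d10 = d3*4 = 6
  d11 = d2*4 = 4
Walk from origin (0, 0):
  seg 1: right by d5 = 60 → (60, 0)
  seg 2: down by d6 = 46 → (60, -46)
  seg 3: left by d3 = 3/2 → (117/2, -46)
  seg 4: up by d11 = 4 → (117/2, -42)
  seg 5: up by d2 = 1 → (117/2, -41)
  seg 6: left by d1 = 12/5 → (561/10, -41)
  seg 7: down by d5 = 60 → (561/10, -101)
  seg 8: up by d2 = 1 → (561/10, -100)
  seg 9: left by d7 = 69/10 → (246/5, -100)
  seg 10: right by d5 = 60 → (546/5, -100)

d5 = 60
d6 = 46
d7 = 69/10
d8 = 133/2
d9 = 3/8
d10 = 6
d11 = 4
endpoint = (546/5, -100)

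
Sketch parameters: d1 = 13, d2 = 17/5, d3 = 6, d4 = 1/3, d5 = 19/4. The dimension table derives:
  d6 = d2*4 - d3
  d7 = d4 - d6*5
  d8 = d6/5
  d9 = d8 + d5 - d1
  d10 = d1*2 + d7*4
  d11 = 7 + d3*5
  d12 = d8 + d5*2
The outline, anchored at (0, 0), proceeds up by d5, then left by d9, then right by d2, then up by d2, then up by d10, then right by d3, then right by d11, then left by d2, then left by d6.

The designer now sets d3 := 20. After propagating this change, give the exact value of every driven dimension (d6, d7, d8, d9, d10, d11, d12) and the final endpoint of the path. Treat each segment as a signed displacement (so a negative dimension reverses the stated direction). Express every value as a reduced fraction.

d6 = -32/5
d7 = 97/3
d8 = -32/25
d9 = -953/100
d10 = 466/3
d11 = 107
d12 = 411/50
endpoint = (14293/100, 9809/60)

Apply edit: d3 := 20
  d6 = d2*4 - d3 = -32/5
  d7 = d4 - d6*5 = 97/3
  d8 = d6/5 = -32/25
  d9 = d8 + d5 - d1 = -953/100
  d10 = d1*2 + d7*4 = 466/3
  d11 = 7 + d3*5 = 107
  d12 = d8 + d5*2 = 411/50
Walk from origin (0, 0):
  seg 1: up by d5 = 19/4 → (0, 19/4)
  seg 2: left by d9 = -953/100 → (953/100, 19/4)
  seg 3: right by d2 = 17/5 → (1293/100, 19/4)
  seg 4: up by d2 = 17/5 → (1293/100, 163/20)
  seg 5: up by d10 = 466/3 → (1293/100, 9809/60)
  seg 6: right by d3 = 20 → (3293/100, 9809/60)
  seg 7: right by d11 = 107 → (13993/100, 9809/60)
  seg 8: left by d2 = 17/5 → (13653/100, 9809/60)
  seg 9: left by d6 = -32/5 → (14293/100, 9809/60)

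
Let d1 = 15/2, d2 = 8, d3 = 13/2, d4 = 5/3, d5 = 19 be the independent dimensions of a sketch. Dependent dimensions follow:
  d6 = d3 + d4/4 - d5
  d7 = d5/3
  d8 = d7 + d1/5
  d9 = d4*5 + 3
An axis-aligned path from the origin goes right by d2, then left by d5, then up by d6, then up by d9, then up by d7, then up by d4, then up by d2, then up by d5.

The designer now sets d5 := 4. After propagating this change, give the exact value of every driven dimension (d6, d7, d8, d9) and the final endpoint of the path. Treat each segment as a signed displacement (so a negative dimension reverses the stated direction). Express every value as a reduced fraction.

d6 = 35/12
d7 = 4/3
d8 = 17/6
d9 = 34/3
endpoint = (4, 117/4)

Apply edit: d5 := 4
  d6 = d3 + d4/4 - d5 = 35/12
  d7 = d5/3 = 4/3
  d8 = d7 + d1/5 = 17/6
  d9 = d4*5 + 3 = 34/3
Walk from origin (0, 0):
  seg 1: right by d2 = 8 → (8, 0)
  seg 2: left by d5 = 4 → (4, 0)
  seg 3: up by d6 = 35/12 → (4, 35/12)
  seg 4: up by d9 = 34/3 → (4, 57/4)
  seg 5: up by d7 = 4/3 → (4, 187/12)
  seg 6: up by d4 = 5/3 → (4, 69/4)
  seg 7: up by d2 = 8 → (4, 101/4)
  seg 8: up by d5 = 4 → (4, 117/4)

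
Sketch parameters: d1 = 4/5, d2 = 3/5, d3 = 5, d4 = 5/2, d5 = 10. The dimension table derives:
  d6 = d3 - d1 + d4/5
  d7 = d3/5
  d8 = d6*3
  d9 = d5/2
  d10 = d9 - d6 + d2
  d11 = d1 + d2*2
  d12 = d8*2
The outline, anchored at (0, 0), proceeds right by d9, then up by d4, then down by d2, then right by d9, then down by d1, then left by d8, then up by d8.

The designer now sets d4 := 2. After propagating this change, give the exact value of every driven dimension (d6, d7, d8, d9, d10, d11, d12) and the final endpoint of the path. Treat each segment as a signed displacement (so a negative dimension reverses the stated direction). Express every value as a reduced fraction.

Apply edit: d4 := 2
  d6 = d3 - d1 + d4/5 = 23/5
  d7 = d3/5 = 1
  d8 = d6*3 = 69/5
  d9 = d5/2 = 5
  d10 = d9 - d6 + d2 = 1
  d11 = d1 + d2*2 = 2
  d12 = d8*2 = 138/5
Walk from origin (0, 0):
  seg 1: right by d9 = 5 → (5, 0)
  seg 2: up by d4 = 2 → (5, 2)
  seg 3: down by d2 = 3/5 → (5, 7/5)
  seg 4: right by d9 = 5 → (10, 7/5)
  seg 5: down by d1 = 4/5 → (10, 3/5)
  seg 6: left by d8 = 69/5 → (-19/5, 3/5)
  seg 7: up by d8 = 69/5 → (-19/5, 72/5)

d6 = 23/5
d7 = 1
d8 = 69/5
d9 = 5
d10 = 1
d11 = 2
d12 = 138/5
endpoint = (-19/5, 72/5)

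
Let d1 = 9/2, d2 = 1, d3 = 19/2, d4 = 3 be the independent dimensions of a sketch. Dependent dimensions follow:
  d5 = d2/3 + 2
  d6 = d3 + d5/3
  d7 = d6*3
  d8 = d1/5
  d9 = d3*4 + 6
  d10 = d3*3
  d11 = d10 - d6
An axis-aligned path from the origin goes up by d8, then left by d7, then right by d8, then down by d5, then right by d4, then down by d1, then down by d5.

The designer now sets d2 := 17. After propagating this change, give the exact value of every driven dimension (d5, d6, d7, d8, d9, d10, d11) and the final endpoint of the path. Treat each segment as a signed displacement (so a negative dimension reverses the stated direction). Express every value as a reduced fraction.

d5 = 23/3
d6 = 217/18
d7 = 217/6
d8 = 9/10
d9 = 44
d10 = 57/2
d11 = 148/9
endpoint = (-484/15, -284/15)

Apply edit: d2 := 17
  d5 = d2/3 + 2 = 23/3
  d6 = d3 + d5/3 = 217/18
  d7 = d6*3 = 217/6
  d8 = d1/5 = 9/10
  d9 = d3*4 + 6 = 44
  d10 = d3*3 = 57/2
  d11 = d10 - d6 = 148/9
Walk from origin (0, 0):
  seg 1: up by d8 = 9/10 → (0, 9/10)
  seg 2: left by d7 = 217/6 → (-217/6, 9/10)
  seg 3: right by d8 = 9/10 → (-529/15, 9/10)
  seg 4: down by d5 = 23/3 → (-529/15, -203/30)
  seg 5: right by d4 = 3 → (-484/15, -203/30)
  seg 6: down by d1 = 9/2 → (-484/15, -169/15)
  seg 7: down by d5 = 23/3 → (-484/15, -284/15)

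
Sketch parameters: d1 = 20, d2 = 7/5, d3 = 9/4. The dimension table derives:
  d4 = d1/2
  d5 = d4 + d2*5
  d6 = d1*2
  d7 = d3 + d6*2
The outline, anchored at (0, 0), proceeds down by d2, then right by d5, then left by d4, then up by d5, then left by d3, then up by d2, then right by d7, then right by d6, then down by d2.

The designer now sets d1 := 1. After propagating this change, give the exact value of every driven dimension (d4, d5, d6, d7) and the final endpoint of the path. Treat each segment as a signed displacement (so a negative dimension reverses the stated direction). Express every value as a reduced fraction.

d4 = 1/2
d5 = 15/2
d6 = 2
d7 = 25/4
endpoint = (13, 61/10)

Apply edit: d1 := 1
  d4 = d1/2 = 1/2
  d5 = d4 + d2*5 = 15/2
  d6 = d1*2 = 2
  d7 = d3 + d6*2 = 25/4
Walk from origin (0, 0):
  seg 1: down by d2 = 7/5 → (0, -7/5)
  seg 2: right by d5 = 15/2 → (15/2, -7/5)
  seg 3: left by d4 = 1/2 → (7, -7/5)
  seg 4: up by d5 = 15/2 → (7, 61/10)
  seg 5: left by d3 = 9/4 → (19/4, 61/10)
  seg 6: up by d2 = 7/5 → (19/4, 15/2)
  seg 7: right by d7 = 25/4 → (11, 15/2)
  seg 8: right by d6 = 2 → (13, 15/2)
  seg 9: down by d2 = 7/5 → (13, 61/10)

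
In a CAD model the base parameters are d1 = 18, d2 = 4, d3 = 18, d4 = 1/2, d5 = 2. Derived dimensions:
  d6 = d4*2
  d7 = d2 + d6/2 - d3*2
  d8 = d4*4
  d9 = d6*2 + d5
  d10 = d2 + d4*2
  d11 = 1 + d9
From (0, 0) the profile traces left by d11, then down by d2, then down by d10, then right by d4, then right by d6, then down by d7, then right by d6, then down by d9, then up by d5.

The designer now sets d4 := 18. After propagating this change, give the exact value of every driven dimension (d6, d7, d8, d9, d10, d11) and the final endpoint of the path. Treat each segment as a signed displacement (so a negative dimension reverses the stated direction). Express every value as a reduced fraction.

d6 = 36
d7 = -14
d8 = 72
d9 = 74
d10 = 40
d11 = 75
endpoint = (15, -102)

Apply edit: d4 := 18
  d6 = d4*2 = 36
  d7 = d2 + d6/2 - d3*2 = -14
  d8 = d4*4 = 72
  d9 = d6*2 + d5 = 74
  d10 = d2 + d4*2 = 40
  d11 = 1 + d9 = 75
Walk from origin (0, 0):
  seg 1: left by d11 = 75 → (-75, 0)
  seg 2: down by d2 = 4 → (-75, -4)
  seg 3: down by d10 = 40 → (-75, -44)
  seg 4: right by d4 = 18 → (-57, -44)
  seg 5: right by d6 = 36 → (-21, -44)
  seg 6: down by d7 = -14 → (-21, -30)
  seg 7: right by d6 = 36 → (15, -30)
  seg 8: down by d9 = 74 → (15, -104)
  seg 9: up by d5 = 2 → (15, -102)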